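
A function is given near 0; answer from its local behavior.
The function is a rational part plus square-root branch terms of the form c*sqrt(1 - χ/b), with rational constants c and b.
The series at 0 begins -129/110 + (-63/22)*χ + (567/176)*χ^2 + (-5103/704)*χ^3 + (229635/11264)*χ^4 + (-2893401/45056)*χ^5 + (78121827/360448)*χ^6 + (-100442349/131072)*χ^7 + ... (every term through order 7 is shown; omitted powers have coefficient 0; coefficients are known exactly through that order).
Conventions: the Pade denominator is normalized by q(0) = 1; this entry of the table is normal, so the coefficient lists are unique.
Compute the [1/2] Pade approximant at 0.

Taylor coefficients needed (read off): a_0 = -129/110, a_1 = -63/22, a_2 = 567/176, a_3 = -5103/704.
Write the denominator as Q(χ) = 1 + q1*χ + q2*χ^2. Requiring Q*f - P = O(χ^4) with deg P <= 1 kills the coefficients of χ^2..χ^3 in Q*f:
  χ^2: a_2 + q1*a_1 + q2*a_0 = 0, i.e. 567/176 + (-63/22)*q1 + (-129/110)*q2 = 0.
  χ^3: a_3 + q1*a_2 + q2*a_1 = 0, i.e. -5103/704 + (567/176)*q1 + (-63/22)*q2 = 0.
Solving this linear system: q1 = 2421/1636, q2 = -2835/3272.
The numerator is Q*f truncated at degree 1: P0 = a_0 = -129/110; P1 = a_1 + q1*a_0 = -827649/179960.

The Pade approximant has numerator coefficients [-129/110, -827649/179960]; denominator coefficients [1, 2421/1636, -2835/3272].


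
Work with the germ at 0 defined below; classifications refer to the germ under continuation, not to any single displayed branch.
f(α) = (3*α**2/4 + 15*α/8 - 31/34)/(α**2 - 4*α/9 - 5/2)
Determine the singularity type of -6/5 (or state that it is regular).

The point is a regular point.

Denominator factors: α**2 - 4*α/9 - 5/2 = -79/150 at α = -6/5 — none vanishes.
So the germ continues analytically to -6/5.


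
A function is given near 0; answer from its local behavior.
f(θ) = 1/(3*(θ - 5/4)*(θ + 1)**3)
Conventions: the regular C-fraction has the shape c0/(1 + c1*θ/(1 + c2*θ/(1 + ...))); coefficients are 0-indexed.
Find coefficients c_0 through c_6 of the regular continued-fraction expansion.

Taylor coefficients (expand at 0): a_0 = -4/15, a_1 = 44/75, a_2 = -424/375, a_3 = 3304/1875, a_4 = -24284/9375, a_5 = 165364/46875, a_6 = -362848/78125.
c0 = a_0 = -4/15. Peel one level at a time: if S = 1 + c*θ/S' with S'(0) = 1, then c is the θ-coefficient of S and S' = c*θ/(S - 1).
S_1 = c0/f = 1 + (11/5)*θ + (3/5)*θ^2 + ...; c1 = 11/5.
S_2 = c1*θ/(S_1 - 1) = 1 + (-3/11)*θ + (86/121)*θ^2 + ...; c2 = -3/11.
S_3 = c2*θ/(S_2 - 1) = 1 + (86/33)*θ + (61/9)*θ^2 + ...; c3 = 86/33.
S_4 = c3*θ/(S_3 - 1) = 1 + (-671/258)*θ + (-3685/7396)*θ^2 + ...; c4 = -671/258.
S_5 = c4*θ/(S_4 - 1) = 1 + (-1005/5246)*θ + (-192/3721)*θ^2 + ...; c5 = -1005/5246.
S_6 = c5*θ/(S_5 - 1) = 1 + (-5504/20435)*θ + ...; c6 = -5504/20435.

The regular C-fraction coefficients are [-4/15, 11/5, -3/11, 86/33, -671/258, -1005/5246, -5504/20435].


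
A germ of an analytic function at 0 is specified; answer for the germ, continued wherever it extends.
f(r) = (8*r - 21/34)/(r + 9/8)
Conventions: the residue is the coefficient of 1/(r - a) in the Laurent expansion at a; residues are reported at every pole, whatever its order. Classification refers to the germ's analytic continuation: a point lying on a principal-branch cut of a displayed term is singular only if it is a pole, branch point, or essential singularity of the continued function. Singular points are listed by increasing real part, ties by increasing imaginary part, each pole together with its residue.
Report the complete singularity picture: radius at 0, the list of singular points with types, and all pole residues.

Radius of convergence at 0: 9/8.
At -9/8: a pole of order 1; residue -327/34.

Denominator factor (r + 9/8): pole of order 1 at -9/8, modulus 9/8.
The radius of convergence is the smallest modulus among the singular points: 9/8.
At the order-1 pole -9/8 set g(r) = (r - (-9/8))*f(r) = 8*r - 21/34.
Simple pole: residue = g(a) at a = -9/8, which is -327/34.


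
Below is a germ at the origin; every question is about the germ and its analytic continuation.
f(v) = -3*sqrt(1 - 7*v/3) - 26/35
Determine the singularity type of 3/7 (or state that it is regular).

The term (-3)*sqrt(1 - v/(3/7)) has argument 1 - 3/7/(3/7) = 0 at 3/7: a square-root (algebraic, two-sheeted) branch point; the remaining terms are analytic or single-valued there.

The point is an algebraic (square-root) branch point.


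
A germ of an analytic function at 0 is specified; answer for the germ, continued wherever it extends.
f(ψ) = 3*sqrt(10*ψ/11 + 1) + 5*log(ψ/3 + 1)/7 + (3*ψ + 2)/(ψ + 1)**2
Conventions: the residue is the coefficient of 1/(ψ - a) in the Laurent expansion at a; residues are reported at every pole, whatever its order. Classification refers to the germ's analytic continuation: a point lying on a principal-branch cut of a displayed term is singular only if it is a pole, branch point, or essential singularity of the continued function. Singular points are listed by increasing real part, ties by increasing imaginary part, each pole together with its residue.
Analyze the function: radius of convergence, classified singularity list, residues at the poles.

Radius of convergence at 0: 1.
At -3: a logarithmic branch point.
At -11/10: an algebraic (square-root) branch point.
At -1: a pole of order 2; residue 3.

Denominator factor (ψ + 1)^2: pole of order 2 at -1, modulus 1.
Branch term (3)*sqrt(1 - ψ/(-11/10)): its argument vanishes at ψ = -11/10, a square-root branch point, modulus 11/10.
Branch term (5/7)*log(1 - ψ/(-3)): its argument vanishes at ψ = -3, a logarithmic branch point, modulus 3.
The radius of convergence is the smallest modulus among the singular points: 1.
The branch terms are analytic at -1 and contribute nothing to the residue; only the rational part matters.
At the order-2 pole -1 set g(ψ) = (ψ - (-1))^2*(rational part) = 3*ψ + 2.
Order-2 pole: residue = g'(a); g'(-1) = 3, so the residue is 3.
List the singular points by increasing real part (a conjugate pair: the negative imaginary part first).


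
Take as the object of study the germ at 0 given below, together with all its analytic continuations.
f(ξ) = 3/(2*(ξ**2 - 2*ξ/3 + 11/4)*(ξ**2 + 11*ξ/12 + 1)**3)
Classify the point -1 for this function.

Denominator factors: ξ**2 + 11*ξ/12 + 1 = 13/12 at ξ = -1; ξ**2 - 2*ξ/3 + 11/4 = 53/12 at ξ = -1 — none vanishes.
So the germ continues analytically to -1.

The point is a regular point.


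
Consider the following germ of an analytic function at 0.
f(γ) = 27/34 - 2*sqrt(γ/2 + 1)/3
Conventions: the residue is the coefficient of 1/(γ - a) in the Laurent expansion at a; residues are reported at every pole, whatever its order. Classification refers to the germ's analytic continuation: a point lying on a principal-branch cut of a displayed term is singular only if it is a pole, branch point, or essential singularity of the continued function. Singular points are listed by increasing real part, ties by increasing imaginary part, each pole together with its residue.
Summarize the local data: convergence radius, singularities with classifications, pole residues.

Branch term (-2/3)*sqrt(1 - γ/(-2)): its argument vanishes at γ = -2, a square-root branch point, modulus 2.
The radius of convergence is the smallest modulus among the singular points: 2.

Radius of convergence at 0: 2.
At -2: an algebraic (square-root) branch point.


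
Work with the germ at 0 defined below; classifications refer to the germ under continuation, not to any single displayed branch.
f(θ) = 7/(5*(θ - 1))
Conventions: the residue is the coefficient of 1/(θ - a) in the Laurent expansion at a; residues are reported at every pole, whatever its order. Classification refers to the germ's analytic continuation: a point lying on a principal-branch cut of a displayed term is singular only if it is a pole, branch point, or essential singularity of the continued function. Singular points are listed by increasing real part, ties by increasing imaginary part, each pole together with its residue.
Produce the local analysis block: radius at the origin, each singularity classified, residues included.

Radius of convergence at 0: 1.
At 1: a pole of order 1; residue 7/5.

Denominator factor (θ - 1): pole of order 1 at 1, modulus 1.
The radius of convergence is the smallest modulus among the singular points: 1.
At the order-1 pole 1 set g(θ) = (θ - (1))*f(θ) = 7/5.
Simple pole: residue = g(a) at a = 1, which is 7/5.


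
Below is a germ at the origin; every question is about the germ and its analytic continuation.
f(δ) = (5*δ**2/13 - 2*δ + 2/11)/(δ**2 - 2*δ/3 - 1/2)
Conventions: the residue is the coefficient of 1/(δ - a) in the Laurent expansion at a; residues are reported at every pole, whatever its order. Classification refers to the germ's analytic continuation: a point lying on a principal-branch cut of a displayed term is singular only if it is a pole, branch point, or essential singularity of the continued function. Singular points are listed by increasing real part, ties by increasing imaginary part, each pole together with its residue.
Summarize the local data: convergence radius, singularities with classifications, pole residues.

Denominator factor (δ**2 - 2*δ/3 - 1/2): discriminant 22/9, real irrational roots 1/3 + (1/6)*sqrt(22) and 1/3 - (1/6)*sqrt(22); poles of order 1, moduli 1/3 + (1/6)*sqrt(22) and -1/3 + (1/6)*sqrt(22).
The radius of convergence is the smallest modulus among the singular points: -1/3 + (1/6)*sqrt(22).
The factor δ**2 - 2*δ/3 - 1/2 splits as (δ - a)(δ - a') with a = 1/3 - (1/6)*sqrt(22), a' = 1/3 + (1/6)*sqrt(22). At the order-1 pole a set g(δ) = (δ - a)*f(δ) = [5*δ**2/13 - 2*δ + 2/11] / (δ - a').
Simple pole: residue = g(a) at a = 1/3 - (1/6)*sqrt(22), which is -34/39 + (41/1452)*sqrt(22).
The factor δ**2 - 2*δ/3 - 1/2 splits as (δ - a)(δ - a') with a = 1/3 + (1/6)*sqrt(22), a' = 1/3 - (1/6)*sqrt(22). At the order-1 pole a set g(δ) = (δ - a)*f(δ) = [5*δ**2/13 - 2*δ + 2/11] / (δ - a').
Simple pole: residue = g(a) at a = 1/3 + (1/6)*sqrt(22), which is -34/39 - (41/1452)*sqrt(22).
List the singular points by increasing real part (a conjugate pair: the negative imaginary part first).

Radius of convergence at 0: -1/3 + (1/6)*sqrt(22).
At 1/3 - (1/6)*sqrt(22): a pole of order 1; residue -34/39 + (41/1452)*sqrt(22).
At 1/3 + (1/6)*sqrt(22): a pole of order 1; residue -34/39 - (41/1452)*sqrt(22).


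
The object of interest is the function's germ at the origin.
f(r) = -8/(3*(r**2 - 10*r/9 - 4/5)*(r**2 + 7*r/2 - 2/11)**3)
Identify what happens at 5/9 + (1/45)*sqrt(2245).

The denominator factor r**2 - 10*r/9 - 4/5 vanishes at 5/9 + (1/45)*sqrt(2245) and appears to the power 1; the numerator there equals -8/3, nonzero, and no other factor vanishes.
Hence a pole whose order is the multiplicity, 1.

The point is a pole of order 1.


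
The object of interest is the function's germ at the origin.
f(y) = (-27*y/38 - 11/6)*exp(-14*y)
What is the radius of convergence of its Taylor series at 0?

The factor exp(-14*y) is entire and contributes no finite singular point.
The polynomial part has no poles.
No finite singular points: the Taylor series at 0 converges everywhere.

The radius of convergence is infinite.


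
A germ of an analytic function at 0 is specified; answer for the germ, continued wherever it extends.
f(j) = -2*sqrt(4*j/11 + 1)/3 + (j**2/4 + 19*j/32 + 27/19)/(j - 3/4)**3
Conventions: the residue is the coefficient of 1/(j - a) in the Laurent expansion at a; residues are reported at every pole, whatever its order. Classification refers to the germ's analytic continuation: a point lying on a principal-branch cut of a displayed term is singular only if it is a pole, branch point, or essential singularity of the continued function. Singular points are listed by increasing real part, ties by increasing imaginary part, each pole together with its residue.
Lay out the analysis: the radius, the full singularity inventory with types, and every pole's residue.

Radius of convergence at 0: 3/4.
At -11/4: an algebraic (square-root) branch point.
At 3/4: a pole of order 3; residue 1/4.

Denominator factor (j - 3/4)^3: pole of order 3 at 3/4, modulus 3/4.
Branch term (-2/3)*sqrt(1 - j/(-11/4)): its argument vanishes at j = -11/4, a square-root branch point, modulus 11/4.
The radius of convergence is the smallest modulus among the singular points: 3/4.
The branch term is analytic at 3/4 and contributes nothing to the residue; only the rational part matters.
At the order-3 pole 3/4 set g(j) = (j - (3/4))^3*(rational part) = j**2/4 + 19*j/32 + 27/19.
Order-3 pole: residue = g''(a)/2; g''(3/4) = 1/2, so the residue is 1/4.
List the singular points by increasing real part (a conjugate pair: the negative imaginary part first).


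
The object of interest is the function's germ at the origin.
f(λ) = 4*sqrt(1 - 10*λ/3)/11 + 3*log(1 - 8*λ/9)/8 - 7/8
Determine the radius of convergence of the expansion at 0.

The radius of convergence is 3/10.

Branch term (4/11)*sqrt(1 - λ/(3/10)): its argument vanishes at λ = 3/10, a square-root branch point, modulus 3/10.
Branch term (3/8)*log(1 - λ/(9/8)): its argument vanishes at λ = 9/8, a logarithmic branch point, modulus 9/8.
The radius of convergence is the smallest modulus among the singular points: 3/10.


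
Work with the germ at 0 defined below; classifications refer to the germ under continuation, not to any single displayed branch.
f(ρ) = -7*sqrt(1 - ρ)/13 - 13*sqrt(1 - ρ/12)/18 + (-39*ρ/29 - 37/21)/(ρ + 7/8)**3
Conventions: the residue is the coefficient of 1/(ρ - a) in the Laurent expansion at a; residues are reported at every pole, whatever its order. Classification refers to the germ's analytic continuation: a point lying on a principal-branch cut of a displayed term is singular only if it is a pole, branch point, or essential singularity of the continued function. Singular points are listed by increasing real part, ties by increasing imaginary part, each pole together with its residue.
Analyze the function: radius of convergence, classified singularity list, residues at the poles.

Radius of convergence at 0: 7/8.
At -7/8: a pole of order 3; residue 0.
At 1: an algebraic (square-root) branch point.
At 12: an algebraic (square-root) branch point.

Denominator factor (ρ + 7/8)^3: pole of order 3 at -7/8, modulus 7/8.
Branch term (-7/13)*sqrt(1 - ρ/(1)): its argument vanishes at ρ = 1, a square-root branch point, modulus 1.
Branch term (-13/18)*sqrt(1 - ρ/(12)): its argument vanishes at ρ = 12, a square-root branch point, modulus 12.
The radius of convergence is the smallest modulus among the singular points: 7/8.
The branch terms are analytic at -7/8 and contribute nothing to the residue; only the rational part matters.
At the order-3 pole -7/8 set g(ρ) = (ρ - (-7/8))^3*(rational part) = -39*ρ/29 - 37/21.
Order-3 pole: residue = g''(a)/2; g''(-7/8) = 0, so the residue is 0.
List the singular points by increasing real part (a conjugate pair: the negative imaginary part first).


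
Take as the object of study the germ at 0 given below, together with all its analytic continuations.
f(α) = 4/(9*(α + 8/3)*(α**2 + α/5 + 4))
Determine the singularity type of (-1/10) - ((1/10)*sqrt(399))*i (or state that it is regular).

The point is a pole of order 1.

The denominator factor α**2 + α/5 + 4 vanishes at (-1/10) - ((1/10)*sqrt(399))*i and appears to the power 1; the numerator there equals 4/9, nonzero, and no other factor vanishes.
Hence a pole whose order is the multiplicity, 1.


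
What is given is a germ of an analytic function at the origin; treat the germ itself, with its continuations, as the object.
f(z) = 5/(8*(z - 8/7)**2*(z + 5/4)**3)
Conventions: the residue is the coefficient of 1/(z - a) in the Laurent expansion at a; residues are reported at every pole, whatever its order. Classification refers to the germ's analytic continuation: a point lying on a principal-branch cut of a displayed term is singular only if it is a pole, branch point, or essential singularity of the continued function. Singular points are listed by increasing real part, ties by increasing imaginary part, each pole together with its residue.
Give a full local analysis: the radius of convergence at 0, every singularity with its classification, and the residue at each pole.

Radius of convergence at 0: 8/7.
At -5/4: a pole of order 3; residue 1152480/20151121.
At 8/7: a pole of order 2; residue -1152480/20151121.

Denominator factor (z + 5/4)^3: pole of order 3 at -5/4, modulus 5/4.
Denominator factor (z - 8/7)^2: pole of order 2 at 8/7, modulus 8/7.
The radius of convergence is the smallest modulus among the singular points: 8/7.
At the order-3 pole -5/4 set g(z) = (z - (-5/4))^3*f(z) = 5/(8*(z - 8/7)**2).
Order-3 pole: residue = g''(a)/2; g''(-5/4) = 2304960/20151121, so the residue is 1152480/20151121.
At the order-2 pole 8/7 set g(z) = (z - (8/7))^2*f(z) = 5/(8*(z + 5/4)**3).
Order-2 pole: residue = g'(a); g'(8/7) = -1152480/20151121, so the residue is -1152480/20151121.
List the singular points by increasing real part (a conjugate pair: the negative imaginary part first).


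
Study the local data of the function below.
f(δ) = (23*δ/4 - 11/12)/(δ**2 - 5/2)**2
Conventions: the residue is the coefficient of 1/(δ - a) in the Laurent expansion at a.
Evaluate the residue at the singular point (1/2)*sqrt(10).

The residue is (11/600)*sqrt(10).

The factor δ**2 - 5/2 splits as (δ - a)(δ - a') with a = (1/2)*sqrt(10), a' = -(1/2)*sqrt(10). At the order-2 pole a set g(δ) = (δ - a)^2*f(δ) = [23*δ/4 - 11/12] / (δ - a')^2.
Order-2 pole: residue = g'(a); g'((1/2)*sqrt(10)) = (11/600)*sqrt(10), so the residue is (11/600)*sqrt(10).


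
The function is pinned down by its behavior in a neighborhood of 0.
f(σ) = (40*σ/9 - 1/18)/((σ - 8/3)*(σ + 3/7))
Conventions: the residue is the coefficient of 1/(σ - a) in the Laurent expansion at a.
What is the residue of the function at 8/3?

At the order-1 pole 8/3 set g(σ) = (σ - (8/3))*f(σ) = (40*σ/9 - 1/18)/(σ + 3/7).
Simple pole: residue = g(a) at a = 8/3, which is 343/90.

The residue is 343/90.


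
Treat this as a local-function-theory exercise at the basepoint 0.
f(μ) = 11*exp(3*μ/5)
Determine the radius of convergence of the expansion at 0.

The factor exp(3*μ/5) is entire and contributes no finite singular point.
The polynomial part has no poles.
No finite singular points: the Taylor series at 0 converges everywhere.

The radius of convergence is infinite.


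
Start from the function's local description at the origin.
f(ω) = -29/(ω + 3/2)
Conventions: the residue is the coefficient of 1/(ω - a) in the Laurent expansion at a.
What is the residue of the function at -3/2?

The residue is -29.

At the order-1 pole -3/2 set g(ω) = (ω - (-3/2))*f(ω) = -29.
Simple pole: residue = g(a) at a = -3/2, which is -29.


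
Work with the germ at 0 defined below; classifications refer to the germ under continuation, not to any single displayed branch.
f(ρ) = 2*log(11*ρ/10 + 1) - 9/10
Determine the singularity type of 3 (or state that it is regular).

The point is a regular point.

There is no denominator, hence no pole anywhere.
Branch term log(1 - ρ/(-10/11)): argument at 3 is 43/10, nonzero, so 3 is not its branch point (a point on a principal cut is still regular for the continued germ).
So the germ continues analytically to 3.


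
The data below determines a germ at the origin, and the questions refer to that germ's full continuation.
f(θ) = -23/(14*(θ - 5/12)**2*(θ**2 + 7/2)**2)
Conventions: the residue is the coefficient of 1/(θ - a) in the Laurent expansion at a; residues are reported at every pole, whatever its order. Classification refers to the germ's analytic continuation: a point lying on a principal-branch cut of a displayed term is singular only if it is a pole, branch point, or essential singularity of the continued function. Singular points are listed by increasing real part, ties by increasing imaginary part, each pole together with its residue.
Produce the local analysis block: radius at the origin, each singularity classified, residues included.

Radius of convergence at 0: 5/12.
At -((1/2)*sqrt(14))*i: a pole of order 2; residue (-1244160/45054401) + ((24689628/2207665649)*sqrt(14))*i.
At ((1/2)*sqrt(14))*i: a pole of order 2; residue (-1244160/45054401) - ((24689628/2207665649)*sqrt(14))*i.
At 5/12: a pole of order 2; residue 2488320/45054401.


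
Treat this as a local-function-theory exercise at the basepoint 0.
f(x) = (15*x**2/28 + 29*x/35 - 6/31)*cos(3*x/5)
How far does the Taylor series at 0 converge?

The factor cos(3*x/5) is entire and contributes no finite singular point.
The polynomial part has no poles.
No finite singular points: the Taylor series at 0 converges everywhere.

The radius of convergence is infinite.


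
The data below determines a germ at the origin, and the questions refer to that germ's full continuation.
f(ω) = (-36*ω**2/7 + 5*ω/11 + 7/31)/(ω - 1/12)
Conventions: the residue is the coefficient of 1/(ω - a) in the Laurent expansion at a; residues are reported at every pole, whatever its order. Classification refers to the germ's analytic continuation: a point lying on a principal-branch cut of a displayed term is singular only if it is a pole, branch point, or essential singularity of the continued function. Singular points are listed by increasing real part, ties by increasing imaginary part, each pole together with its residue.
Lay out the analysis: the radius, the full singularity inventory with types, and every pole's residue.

Denominator factor (ω - 1/12): pole of order 1 at 1/12, modulus 1/12.
The radius of convergence is the smallest modulus among the singular points: 1/12.
At the order-1 pole 1/12 set g(ω) = (ω - (1/12))*f(ω) = -36*ω**2/7 + 5*ω/11 + 7/31.
Simple pole: residue = g(a) at a = 1/12, which is 3265/14322.

Radius of convergence at 0: 1/12.
At 1/12: a pole of order 1; residue 3265/14322.


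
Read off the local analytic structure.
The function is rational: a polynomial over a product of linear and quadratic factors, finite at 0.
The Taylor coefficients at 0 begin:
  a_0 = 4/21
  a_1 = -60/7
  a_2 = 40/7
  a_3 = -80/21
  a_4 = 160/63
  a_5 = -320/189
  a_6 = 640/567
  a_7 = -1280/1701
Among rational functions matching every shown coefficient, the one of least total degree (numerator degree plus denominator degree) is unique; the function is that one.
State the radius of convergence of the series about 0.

The radius of convergence is 3/2.

No rational of total degree below 2 reproduces all 8 coefficients; solving the [1/1] Pade equations on them gives f(α) = (2/7 - 38*α/3)/(α + 3/2), whose expansion matches every shown term.
Denominator factor (α + 3/2): pole of order 1 at -3/2, modulus 3/2.
The radius of convergence is the smallest modulus among the singular points: 3/2.


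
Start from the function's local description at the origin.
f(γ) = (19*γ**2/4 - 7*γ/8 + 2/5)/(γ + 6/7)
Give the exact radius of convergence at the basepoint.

The radius of convergence is 6/7.

Denominator factor (γ + 6/7): pole of order 1 at -6/7, modulus 6/7.
The radius of convergence is the smallest modulus among the singular points: 6/7.


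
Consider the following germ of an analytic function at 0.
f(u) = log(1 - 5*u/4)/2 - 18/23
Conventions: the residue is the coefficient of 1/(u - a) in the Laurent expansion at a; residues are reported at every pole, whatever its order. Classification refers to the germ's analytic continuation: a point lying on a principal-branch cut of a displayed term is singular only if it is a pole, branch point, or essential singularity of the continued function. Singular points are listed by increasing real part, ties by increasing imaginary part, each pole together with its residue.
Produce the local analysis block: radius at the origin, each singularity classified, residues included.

Branch term (1/2)*log(1 - u/(4/5)): its argument vanishes at u = 4/5, a logarithmic branch point, modulus 4/5.
The radius of convergence is the smallest modulus among the singular points: 4/5.

Radius of convergence at 0: 4/5.
At 4/5: a logarithmic branch point.


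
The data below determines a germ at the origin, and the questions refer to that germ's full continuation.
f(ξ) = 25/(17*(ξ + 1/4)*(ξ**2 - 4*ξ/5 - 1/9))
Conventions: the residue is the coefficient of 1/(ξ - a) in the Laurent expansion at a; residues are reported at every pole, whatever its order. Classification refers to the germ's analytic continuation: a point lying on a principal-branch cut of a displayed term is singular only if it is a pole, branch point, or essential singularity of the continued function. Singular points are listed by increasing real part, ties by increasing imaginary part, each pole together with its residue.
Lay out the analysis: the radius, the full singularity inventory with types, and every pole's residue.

Radius of convergence at 0: -2/5 + (1/15)*sqrt(61).
At -1/4: a pole of order 1; residue 18000/1853.
At 2/5 - (1/15)*sqrt(61): a pole of order 1; residue -9000/1853 - (87750/113033)*sqrt(61).
At 2/5 + (1/15)*sqrt(61): a pole of order 1; residue -9000/1853 + (87750/113033)*sqrt(61).

Denominator factor (ξ**2 - 4*ξ/5 - 1/9): discriminant 244/225, real irrational roots 2/5 + (1/15)*sqrt(61) and 2/5 - (1/15)*sqrt(61); poles of order 1, moduli 2/5 + (1/15)*sqrt(61) and -2/5 + (1/15)*sqrt(61).
Denominator factor (ξ + 1/4): pole of order 1 at -1/4, modulus 1/4.
The radius of convergence is the smallest modulus among the singular points: -2/5 + (1/15)*sqrt(61).
At the order-1 pole -1/4 set g(ξ) = (ξ - (-1/4))*f(ξ) = 25/(17*(ξ**2 - 4*ξ/5 - 1/9)).
Simple pole: residue = g(a) at a = -1/4, which is 18000/1853.
The factor ξ**2 - 4*ξ/5 - 1/9 splits as (ξ - a)(ξ - a') with a = 2/5 - (1/15)*sqrt(61), a' = 2/5 + (1/15)*sqrt(61). At the order-1 pole a set g(ξ) = (ξ - a)*f(ξ) = [25/(17*(ξ + 1/4))] / (ξ - a').
Simple pole: residue = g(a) at a = 2/5 - (1/15)*sqrt(61), which is -9000/1853 - (87750/113033)*sqrt(61).
The factor ξ**2 - 4*ξ/5 - 1/9 splits as (ξ - a)(ξ - a') with a = 2/5 + (1/15)*sqrt(61), a' = 2/5 - (1/15)*sqrt(61). At the order-1 pole a set g(ξ) = (ξ - a)*f(ξ) = [25/(17*(ξ + 1/4))] / (ξ - a').
Simple pole: residue = g(a) at a = 2/5 + (1/15)*sqrt(61), which is -9000/1853 + (87750/113033)*sqrt(61).
List the singular points by increasing real part (a conjugate pair: the negative imaginary part first).


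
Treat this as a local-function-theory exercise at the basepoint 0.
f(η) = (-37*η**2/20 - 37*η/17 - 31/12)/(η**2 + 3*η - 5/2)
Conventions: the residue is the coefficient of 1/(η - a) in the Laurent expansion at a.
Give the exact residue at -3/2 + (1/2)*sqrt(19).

The factor η**2 + 3*η - 5/2 splits as (η - a)(η - a') with a = -3/2 + (1/2)*sqrt(19), a' = -3/2 - (1/2)*sqrt(19). At the order-1 pole a set g(η) = (η - a)*f(η) = [-37*η**2/20 - 37*η/17 - 31/12] / (η - a').
Simple pole: residue = g(a) at a = -3/2 + (1/2)*sqrt(19), which is 1147/680 - (6257/9690)*sqrt(19).

The residue is 1147/680 - (6257/9690)*sqrt(19).


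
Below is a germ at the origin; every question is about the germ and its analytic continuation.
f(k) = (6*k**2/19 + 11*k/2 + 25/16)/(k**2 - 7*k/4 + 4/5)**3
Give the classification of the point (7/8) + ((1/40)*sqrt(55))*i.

The point is a pole of order 3.

The denominator factor k**2 - 7*k/4 + 4/5 vanishes at (7/8) + ((1/40)*sqrt(55))*i and appears to the power 3; the numerator there equals (10041/1520) + ((23/152)*sqrt(55))*i, nonzero, and no other factor vanishes.
Hence a pole whose order is the multiplicity, 3.


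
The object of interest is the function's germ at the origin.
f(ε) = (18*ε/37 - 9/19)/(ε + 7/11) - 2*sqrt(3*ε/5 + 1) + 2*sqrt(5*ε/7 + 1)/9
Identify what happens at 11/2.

Denominator factors: ε + 7/11 = 135/22 at ε = 11/2 — none vanishes.
Branch term sqrt(1 - ε/(-7/5)): argument at 11/2 is 69/14, nonzero, so 11/2 is not its branch point (a point on a principal cut is still regular for the continued germ).
Branch term sqrt(1 - ε/(-5/3)): argument at 11/2 is 43/10, nonzero, so 11/2 is not its branch point (a point on a principal cut is still regular for the continued germ).
So the germ continues analytically to 11/2.

The point is a regular point.


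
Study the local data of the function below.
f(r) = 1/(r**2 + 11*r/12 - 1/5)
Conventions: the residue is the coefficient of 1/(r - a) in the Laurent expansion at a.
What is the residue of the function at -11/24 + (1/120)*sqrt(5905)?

The residue is (12/1181)*sqrt(5905).

The factor r**2 + 11*r/12 - 1/5 splits as (r - a)(r - a') with a = -11/24 + (1/120)*sqrt(5905), a' = -11/24 - (1/120)*sqrt(5905). At the order-1 pole a set g(r) = (r - a)*f(r) = [1] / (r - a').
Simple pole: residue = g(a) at a = -11/24 + (1/120)*sqrt(5905), which is (12/1181)*sqrt(5905).


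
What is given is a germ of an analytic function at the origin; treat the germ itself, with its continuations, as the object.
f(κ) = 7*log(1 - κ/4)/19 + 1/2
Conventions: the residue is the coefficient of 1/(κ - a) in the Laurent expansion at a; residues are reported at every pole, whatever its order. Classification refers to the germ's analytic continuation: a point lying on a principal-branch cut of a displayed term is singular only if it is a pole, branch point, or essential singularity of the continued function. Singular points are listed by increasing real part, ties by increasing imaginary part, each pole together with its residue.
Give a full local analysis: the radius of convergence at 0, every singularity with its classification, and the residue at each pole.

Branch term (7/19)*log(1 - κ/(4)): its argument vanishes at κ = 4, a logarithmic branch point, modulus 4.
The radius of convergence is the smallest modulus among the singular points: 4.

Radius of convergence at 0: 4.
At 4: a logarithmic branch point.


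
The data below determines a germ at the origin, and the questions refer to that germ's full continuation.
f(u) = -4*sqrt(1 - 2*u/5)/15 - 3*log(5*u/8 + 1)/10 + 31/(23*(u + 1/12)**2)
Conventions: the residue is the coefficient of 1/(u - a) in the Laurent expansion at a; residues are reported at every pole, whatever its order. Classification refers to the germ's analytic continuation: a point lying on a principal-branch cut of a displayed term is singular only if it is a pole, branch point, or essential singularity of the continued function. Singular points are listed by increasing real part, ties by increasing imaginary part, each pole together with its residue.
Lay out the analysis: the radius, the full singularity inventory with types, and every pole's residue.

Radius of convergence at 0: 1/12.
At -8/5: a logarithmic branch point.
At -1/12: a pole of order 2; residue 0.
At 5/2: an algebraic (square-root) branch point.

Denominator factor (u + 1/12)^2: pole of order 2 at -1/12, modulus 1/12.
Branch term (-4/15)*sqrt(1 - u/(5/2)): its argument vanishes at u = 5/2, a square-root branch point, modulus 5/2.
Branch term (-3/10)*log(1 - u/(-8/5)): its argument vanishes at u = -8/5, a logarithmic branch point, modulus 8/5.
The radius of convergence is the smallest modulus among the singular points: 1/12.
The branch terms are analytic at -1/12 and contribute nothing to the residue; only the rational part matters.
At the order-2 pole -1/12 set g(u) = (u - (-1/12))^2*(rational part) = 31/23.
Order-2 pole: residue = g'(a); g'(-1/12) = 0, so the residue is 0.
List the singular points by increasing real part (a conjugate pair: the negative imaginary part first).


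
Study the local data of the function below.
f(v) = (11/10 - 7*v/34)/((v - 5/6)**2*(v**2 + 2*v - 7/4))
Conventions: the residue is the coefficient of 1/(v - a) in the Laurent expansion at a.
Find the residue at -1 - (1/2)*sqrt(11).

The residue is 4419/935 - (5913/4114)*sqrt(11).

The factor v**2 + 2*v - 7/4 splits as (v - a)(v - a') with a = -1 - (1/2)*sqrt(11), a' = -1 + (1/2)*sqrt(11). At the order-1 pole a set g(v) = (v - a)*f(v) = [(11/10 - 7*v/34)/(v - 5/6)**2] / (v - a').
Simple pole: residue = g(a) at a = -1 - (1/2)*sqrt(11), which is 4419/935 - (5913/4114)*sqrt(11).


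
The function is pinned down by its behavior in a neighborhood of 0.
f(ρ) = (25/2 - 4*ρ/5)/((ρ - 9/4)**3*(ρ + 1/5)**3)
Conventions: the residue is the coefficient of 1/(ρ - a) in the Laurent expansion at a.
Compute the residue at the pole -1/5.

At the order-3 pole -1/5 set g(ρ) = (ρ - (-1/5))^3*f(ρ) = (25/2 - 4*ρ/5)/(ρ - 9/4)**3.
Order-3 pole: residue = g''(a)/2; g''(-1/5) = -448512000/282475249, so the residue is -224256000/282475249.

The residue is -224256000/282475249.


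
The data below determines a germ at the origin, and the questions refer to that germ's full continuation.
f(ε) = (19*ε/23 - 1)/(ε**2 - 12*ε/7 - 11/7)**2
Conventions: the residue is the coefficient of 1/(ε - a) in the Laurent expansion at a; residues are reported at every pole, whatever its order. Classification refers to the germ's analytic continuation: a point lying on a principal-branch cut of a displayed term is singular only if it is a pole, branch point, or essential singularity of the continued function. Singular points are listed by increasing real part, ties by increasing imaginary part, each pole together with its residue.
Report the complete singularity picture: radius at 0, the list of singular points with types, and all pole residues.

Denominator factor (ε**2 - 12*ε/7 - 11/7)^2: discriminant 452/49, real irrational roots 6/7 + (1/7)*sqrt(113) and 6/7 - (1/7)*sqrt(113); poles of order 2, moduli 6/7 + (1/7)*sqrt(113) and -6/7 + (1/7)*sqrt(113).
The radius of convergence is the smallest modulus among the singular points: -6/7 + (1/7)*sqrt(113).
The factor ε**2 - 12*ε/7 - 11/7 splits as (ε - a)(ε - a') with a = 6/7 - (1/7)*sqrt(113), a' = 6/7 + (1/7)*sqrt(113). At the order-2 pole a set g(ε) = (ε - a)^2*f(ε) = [19*ε/23 - 1] / (ε - a')^2.
Order-2 pole: residue = g'(a); g'(6/7 - (1/7)*sqrt(113)) = -(2303/1174748)*sqrt(113), so the residue is -(2303/1174748)*sqrt(113).
The factor ε**2 - 12*ε/7 - 11/7 splits as (ε - a)(ε - a') with a = 6/7 + (1/7)*sqrt(113), a' = 6/7 - (1/7)*sqrt(113). At the order-2 pole a set g(ε) = (ε - a)^2*f(ε) = [19*ε/23 - 1] / (ε - a')^2.
Order-2 pole: residue = g'(a); g'(6/7 + (1/7)*sqrt(113)) = (2303/1174748)*sqrt(113), so the residue is (2303/1174748)*sqrt(113).
List the singular points by increasing real part (a conjugate pair: the negative imaginary part first).

Radius of convergence at 0: -6/7 + (1/7)*sqrt(113).
At 6/7 - (1/7)*sqrt(113): a pole of order 2; residue -(2303/1174748)*sqrt(113).
At 6/7 + (1/7)*sqrt(113): a pole of order 2; residue (2303/1174748)*sqrt(113).


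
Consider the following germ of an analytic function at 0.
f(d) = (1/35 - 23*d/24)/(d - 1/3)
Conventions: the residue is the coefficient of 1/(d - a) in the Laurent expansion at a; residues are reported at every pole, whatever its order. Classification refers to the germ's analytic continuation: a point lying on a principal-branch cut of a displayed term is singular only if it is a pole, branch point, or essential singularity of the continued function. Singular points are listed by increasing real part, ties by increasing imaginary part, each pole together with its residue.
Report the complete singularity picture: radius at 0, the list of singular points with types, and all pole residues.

Denominator factor (d - 1/3): pole of order 1 at 1/3, modulus 1/3.
The radius of convergence is the smallest modulus among the singular points: 1/3.
At the order-1 pole 1/3 set g(d) = (d - (1/3))*f(d) = 1/35 - 23*d/24.
Simple pole: residue = g(a) at a = 1/3, which is -733/2520.

Radius of convergence at 0: 1/3.
At 1/3: a pole of order 1; residue -733/2520.


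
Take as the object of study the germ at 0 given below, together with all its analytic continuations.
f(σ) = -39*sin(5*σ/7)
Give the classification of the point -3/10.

There is no denominator, hence no pole anywhere.
The factor -sin(5*σ/7) is entire.
So the germ continues analytically to -3/10.

The point is a regular point.


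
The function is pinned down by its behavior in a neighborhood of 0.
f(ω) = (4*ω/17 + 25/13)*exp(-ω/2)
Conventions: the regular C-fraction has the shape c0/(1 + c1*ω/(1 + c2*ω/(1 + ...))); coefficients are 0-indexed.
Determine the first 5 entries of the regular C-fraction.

The regular C-fraction coefficients are [25/13, 321/850, -113857/545700, 9735475/146192388, -2118737923/31297467588].

Taylor coefficients (expand at 0): a_0 = 25/13, a_1 = -321/442, a_2 = 217/1768, a_3 = -113/10608, a_4 = 3/28288.
c0 = a_0 = 25/13. Peel one level at a time: if S = 1 + c*ω/S' with S'(0) = 1, then c is the ω-coefficient of S and S' = c*ω/(S - 1).
S_1 = c0/f = 1 + (321/850)*ω + (113857/1445000)*ω^2 + ...; c1 = 321/850.
S_2 = c1*ω/(S_1 - 1) = 1 + (-113857/545700)*ω + (22907/1648656)*ω^2 + ...; c2 = -113857/545700.
S_3 = c2*ω/(S_2 - 1) = 1 + (9735475/146192388)*ω + (8415547825/1866731968656)*ω^2 + ...; c3 = 9735475/146192388.
S_4 = c3*ω/(S_3 - 1) = 1 + (-2118737923/31297467588)*ω + ...; c4 = -2118737923/31297467588.


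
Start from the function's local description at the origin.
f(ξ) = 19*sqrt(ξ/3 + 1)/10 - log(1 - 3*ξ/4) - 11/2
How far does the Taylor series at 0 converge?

The radius of convergence is 4/3.

Branch term (-1)*log(1 - ξ/(4/3)): its argument vanishes at ξ = 4/3, a logarithmic branch point, modulus 4/3.
Branch term (19/10)*sqrt(1 - ξ/(-3)): its argument vanishes at ξ = -3, a square-root branch point, modulus 3.
The radius of convergence is the smallest modulus among the singular points: 4/3.


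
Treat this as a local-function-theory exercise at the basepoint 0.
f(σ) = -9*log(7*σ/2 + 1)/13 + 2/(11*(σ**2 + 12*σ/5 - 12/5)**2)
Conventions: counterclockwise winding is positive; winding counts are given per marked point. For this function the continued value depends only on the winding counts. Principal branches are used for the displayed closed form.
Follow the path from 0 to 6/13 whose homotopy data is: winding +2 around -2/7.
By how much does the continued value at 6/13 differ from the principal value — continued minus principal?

Continued minus principal equals -(36/13)*pi*i.

The rational part is single-valued and drops out of the difference; each branch term changes only by its own monodromy.
(-9/13)*log(1 - σ/(-2/7)): each positive loop around -2/7 adds 2*pi*i to the log, so winding +2 contributes (-9/13)*(2)*2*pi*i = -(36/13)*pi*i.
Summing the contributions at σ = 6/13 gives -(36/13)*pi*i.


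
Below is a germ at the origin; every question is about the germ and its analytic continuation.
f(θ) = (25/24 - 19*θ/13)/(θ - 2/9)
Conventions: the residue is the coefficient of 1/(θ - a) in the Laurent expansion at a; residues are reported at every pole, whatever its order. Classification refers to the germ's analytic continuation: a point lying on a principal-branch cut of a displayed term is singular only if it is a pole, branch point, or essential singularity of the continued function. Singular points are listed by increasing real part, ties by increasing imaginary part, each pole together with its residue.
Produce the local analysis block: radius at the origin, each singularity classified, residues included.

Denominator factor (θ - 2/9): pole of order 1 at 2/9, modulus 2/9.
The radius of convergence is the smallest modulus among the singular points: 2/9.
At the order-1 pole 2/9 set g(θ) = (θ - (2/9))*f(θ) = 25/24 - 19*θ/13.
Simple pole: residue = g(a) at a = 2/9, which is 671/936.

Radius of convergence at 0: 2/9.
At 2/9: a pole of order 1; residue 671/936.


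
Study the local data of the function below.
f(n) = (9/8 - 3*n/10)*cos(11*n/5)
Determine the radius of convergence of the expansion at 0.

The factor cos(11*n/5) is entire and contributes no finite singular point.
The polynomial part has no poles.
No finite singular points: the Taylor series at 0 converges everywhere.

The radius of convergence is infinite.


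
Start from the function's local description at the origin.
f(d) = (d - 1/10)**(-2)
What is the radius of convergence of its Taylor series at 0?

Denominator factor (d - 1/10)^2: pole of order 2 at 1/10, modulus 1/10.
The radius of convergence is the smallest modulus among the singular points: 1/10.

The radius of convergence is 1/10.
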